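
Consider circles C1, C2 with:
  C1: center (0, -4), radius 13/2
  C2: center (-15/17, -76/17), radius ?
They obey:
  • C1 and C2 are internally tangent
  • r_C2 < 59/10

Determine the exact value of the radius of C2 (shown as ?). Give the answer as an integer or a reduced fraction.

11/2

1. [int C1,C2]  r_C2² − 13r_C2 + 165/4 = 0  ⇒  r_C2 = 11/2 or 15/2
2. given r_C2 < 59/10: keep 11/2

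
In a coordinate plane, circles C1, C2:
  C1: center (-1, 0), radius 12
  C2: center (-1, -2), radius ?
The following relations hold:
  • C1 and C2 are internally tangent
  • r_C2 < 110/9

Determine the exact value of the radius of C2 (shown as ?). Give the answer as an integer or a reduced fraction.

10

1. [int C1,C2]  r_C2² − 24r_C2 + 140 = 0  ⇒  r_C2 = 10 or 14
2. given r_C2 < 110/9: keep 10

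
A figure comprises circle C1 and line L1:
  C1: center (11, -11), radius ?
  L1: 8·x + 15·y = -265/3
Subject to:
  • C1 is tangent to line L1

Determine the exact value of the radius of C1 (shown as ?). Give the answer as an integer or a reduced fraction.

1. [C1‖L1]  r_C1² − 4/9 = 0  ⇒  r_C1 = 2/3 (r>0 drops 1)

2/3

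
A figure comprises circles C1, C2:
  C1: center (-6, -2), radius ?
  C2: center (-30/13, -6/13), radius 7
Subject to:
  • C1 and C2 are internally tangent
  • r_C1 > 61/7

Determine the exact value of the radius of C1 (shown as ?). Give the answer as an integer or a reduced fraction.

1. [int C1,C2]  r_C1² − 14r_C1 + 33 = 0  ⇒  r_C1 = 3 or 11
2. given r_C1 > 61/7: keep 11

11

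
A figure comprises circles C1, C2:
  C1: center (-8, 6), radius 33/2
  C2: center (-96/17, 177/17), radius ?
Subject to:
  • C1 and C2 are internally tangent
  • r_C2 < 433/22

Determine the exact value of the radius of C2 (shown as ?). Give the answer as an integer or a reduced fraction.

23/2

1. [int C1,C2]  r_C2² − 33r_C2 + 989/4 = 0  ⇒  r_C2 = 23/2 or 43/2
2. given r_C2 < 433/22: keep 23/2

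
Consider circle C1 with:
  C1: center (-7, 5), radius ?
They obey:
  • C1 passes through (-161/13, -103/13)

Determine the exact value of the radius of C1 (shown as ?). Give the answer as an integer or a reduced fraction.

14

1. [C1∋P]  r_C1² − 196 = 0  ⇒  r_C1 = 14 (r>0 drops 1)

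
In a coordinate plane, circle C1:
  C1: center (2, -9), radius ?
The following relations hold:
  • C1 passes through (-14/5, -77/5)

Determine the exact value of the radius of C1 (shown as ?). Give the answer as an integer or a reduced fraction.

1. [C1∋P]  r_C1² − 64 = 0  ⇒  r_C1 = 8 (r>0 drops 1)

8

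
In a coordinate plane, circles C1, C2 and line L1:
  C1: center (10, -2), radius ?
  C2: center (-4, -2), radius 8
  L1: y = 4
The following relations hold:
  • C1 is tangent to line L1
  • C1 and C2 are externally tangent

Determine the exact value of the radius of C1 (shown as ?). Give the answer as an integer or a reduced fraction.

1. [C1‖L1]  r_C1² − 36 = 0  ⇒  r_C1 = 6 (r>0 drops 1)
2. [ext C1·C2]  r_C1² + 16r_C1 − 132 = 0  ⇒  r_C1 = 6 (r>0 drops 1)

6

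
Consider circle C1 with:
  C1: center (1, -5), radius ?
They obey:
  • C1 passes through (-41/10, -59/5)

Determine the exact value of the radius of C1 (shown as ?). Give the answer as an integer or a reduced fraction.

1. [C1∋P]  r_C1² − 289/4 = 0  ⇒  r_C1 = 17/2 (r>0 drops 1)

17/2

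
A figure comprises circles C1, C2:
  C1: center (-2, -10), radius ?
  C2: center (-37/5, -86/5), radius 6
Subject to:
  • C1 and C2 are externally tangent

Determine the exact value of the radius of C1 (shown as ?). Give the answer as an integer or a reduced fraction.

1. [ext C1·C2]  r_C1² + 12r_C1 − 45 = 0  ⇒  r_C1 = 3 (r>0 drops 1)

3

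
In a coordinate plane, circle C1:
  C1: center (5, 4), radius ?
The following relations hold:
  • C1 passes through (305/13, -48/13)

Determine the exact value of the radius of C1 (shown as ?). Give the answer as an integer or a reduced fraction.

1. [C1∋P]  r_C1² − 400 = 0  ⇒  r_C1 = 20 (r>0 drops 1)

20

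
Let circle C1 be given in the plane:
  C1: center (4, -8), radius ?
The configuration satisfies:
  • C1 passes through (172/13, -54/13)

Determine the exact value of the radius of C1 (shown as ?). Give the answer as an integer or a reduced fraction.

1. [C1∋P]  r_C1² − 100 = 0  ⇒  r_C1 = 10 (r>0 drops 1)

10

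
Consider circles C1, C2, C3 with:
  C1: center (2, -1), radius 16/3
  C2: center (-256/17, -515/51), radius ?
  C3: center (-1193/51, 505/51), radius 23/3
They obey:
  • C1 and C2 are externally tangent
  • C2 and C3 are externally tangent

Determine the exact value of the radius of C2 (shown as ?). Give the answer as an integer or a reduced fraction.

1. [ext C1·C2]  r_C2² + (32/3)r_C2 − 1036/3 = 0  ⇒  r_C2 = 14 (r>0 drops 1)
2. [ext C2·C3]  r_C2² + (46/3)r_C2 − 1232/3 = 0  ⇒  r_C2 = 14 (r>0 drops 1)

14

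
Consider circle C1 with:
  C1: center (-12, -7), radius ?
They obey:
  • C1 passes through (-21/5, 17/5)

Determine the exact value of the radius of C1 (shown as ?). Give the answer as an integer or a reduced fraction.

13

1. [C1∋P]  r_C1² − 169 = 0  ⇒  r_C1 = 13 (r>0 drops 1)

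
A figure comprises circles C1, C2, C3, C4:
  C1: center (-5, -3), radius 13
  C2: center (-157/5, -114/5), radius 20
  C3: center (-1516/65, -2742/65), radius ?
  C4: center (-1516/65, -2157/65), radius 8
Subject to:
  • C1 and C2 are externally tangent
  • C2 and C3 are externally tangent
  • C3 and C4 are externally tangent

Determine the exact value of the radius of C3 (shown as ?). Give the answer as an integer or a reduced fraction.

1. [ext C2·C3]  r_C3² + 40r_C3 − 41 = 0  ⇒  r_C3 = 1 (r>0 drops 1)
2. [ext C3·C4]  r_C3² + 16r_C3 − 17 = 0  ⇒  r_C3 = 1 (r>0 drops 1)

1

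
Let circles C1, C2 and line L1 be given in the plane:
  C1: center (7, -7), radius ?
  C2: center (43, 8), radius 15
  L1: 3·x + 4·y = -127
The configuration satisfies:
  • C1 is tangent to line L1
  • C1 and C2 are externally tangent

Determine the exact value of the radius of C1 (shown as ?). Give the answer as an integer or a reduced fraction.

24

1. [C1‖L1]  r_C1² − 576 = 0  ⇒  r_C1 = 24 (r>0 drops 1)
2. [ext C1·C2]  r_C1² + 30r_C1 − 1296 = 0  ⇒  r_C1 = 24 (r>0 drops 1)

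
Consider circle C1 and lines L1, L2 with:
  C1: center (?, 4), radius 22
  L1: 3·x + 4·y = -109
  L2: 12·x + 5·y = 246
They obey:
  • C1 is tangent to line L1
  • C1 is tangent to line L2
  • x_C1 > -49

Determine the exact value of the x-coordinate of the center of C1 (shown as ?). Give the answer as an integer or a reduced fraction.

1. [C1‖L1]  x_C1² + (250/3)x_C1 + 1175/3 = 0  ⇒  x_C1 = -235/3 or -5
2. [C1‖L2]  x_C1² − (113/3)x_C1 − 640/3 = 0  ⇒  x_C1 = -5 or 128/3

-5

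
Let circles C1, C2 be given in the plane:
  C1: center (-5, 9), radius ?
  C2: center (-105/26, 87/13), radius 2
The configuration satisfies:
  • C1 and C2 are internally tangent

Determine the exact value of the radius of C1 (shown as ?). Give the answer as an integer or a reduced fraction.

9/2

1. [int C1,C2]  r_C1² − 4r_C1 − 9/4 = 0  ⇒  r_C1 = 9/2 (r>0 drops 1)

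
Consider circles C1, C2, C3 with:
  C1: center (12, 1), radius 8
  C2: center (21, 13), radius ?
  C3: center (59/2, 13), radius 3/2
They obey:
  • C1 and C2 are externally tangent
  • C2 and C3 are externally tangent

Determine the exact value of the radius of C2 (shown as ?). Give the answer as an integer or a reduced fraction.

7

1. [ext C1·C2]  r_C2² + 16r_C2 − 161 = 0  ⇒  r_C2 = 7 (r>0 drops 1)
2. [ext C2·C3]  r_C2² + 3r_C2 − 70 = 0  ⇒  r_C2 = 7 (r>0 drops 1)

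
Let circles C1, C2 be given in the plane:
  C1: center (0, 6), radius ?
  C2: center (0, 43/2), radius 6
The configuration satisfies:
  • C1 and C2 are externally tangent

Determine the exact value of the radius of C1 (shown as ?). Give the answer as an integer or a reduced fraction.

1. [ext C1·C2]  r_C1² + 12r_C1 − 817/4 = 0  ⇒  r_C1 = 19/2 (r>0 drops 1)

19/2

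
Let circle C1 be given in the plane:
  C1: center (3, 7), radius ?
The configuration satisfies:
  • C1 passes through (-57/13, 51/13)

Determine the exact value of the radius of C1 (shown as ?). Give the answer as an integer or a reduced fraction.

1. [C1∋P]  r_C1² − 64 = 0  ⇒  r_C1 = 8 (r>0 drops 1)

8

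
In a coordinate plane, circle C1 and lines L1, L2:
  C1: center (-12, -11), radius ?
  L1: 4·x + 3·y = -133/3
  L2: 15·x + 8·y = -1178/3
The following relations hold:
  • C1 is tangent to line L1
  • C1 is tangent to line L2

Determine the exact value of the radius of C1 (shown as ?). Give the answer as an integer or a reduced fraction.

1. [C1‖L1]  r_C1² − 484/9 = 0  ⇒  r_C1 = 22/3 (r>0 drops 1)
2. [C1‖L2]  r_C1² − 484/9 = 0  ⇒  r_C1 = 22/3 (r>0 drops 1)

22/3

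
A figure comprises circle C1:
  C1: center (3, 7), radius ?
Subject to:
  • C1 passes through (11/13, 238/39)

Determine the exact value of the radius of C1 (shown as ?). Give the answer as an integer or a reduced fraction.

7/3

1. [C1∋P]  r_C1² − 49/9 = 0  ⇒  r_C1 = 7/3 (r>0 drops 1)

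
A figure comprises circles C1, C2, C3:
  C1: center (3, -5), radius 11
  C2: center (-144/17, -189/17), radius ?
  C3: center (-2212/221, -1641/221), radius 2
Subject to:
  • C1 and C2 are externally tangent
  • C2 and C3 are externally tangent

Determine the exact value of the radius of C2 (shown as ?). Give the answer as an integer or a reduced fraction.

1. [ext C1·C2]  r_C2² + 22r_C2 − 48 = 0  ⇒  r_C2 = 2 (r>0 drops 1)
2. [ext C2·C3]  r_C2² + 4r_C2 − 12 = 0  ⇒  r_C2 = 2 (r>0 drops 1)

2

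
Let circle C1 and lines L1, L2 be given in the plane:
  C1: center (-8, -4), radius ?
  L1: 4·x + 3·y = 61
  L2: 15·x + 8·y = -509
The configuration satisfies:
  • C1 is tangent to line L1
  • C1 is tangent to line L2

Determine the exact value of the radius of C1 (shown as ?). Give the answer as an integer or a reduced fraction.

21

1. [C1‖L1]  r_C1² − 441 = 0  ⇒  r_C1 = 21 (r>0 drops 1)
2. [C1‖L2]  r_C1² − 441 = 0  ⇒  r_C1 = 21 (r>0 drops 1)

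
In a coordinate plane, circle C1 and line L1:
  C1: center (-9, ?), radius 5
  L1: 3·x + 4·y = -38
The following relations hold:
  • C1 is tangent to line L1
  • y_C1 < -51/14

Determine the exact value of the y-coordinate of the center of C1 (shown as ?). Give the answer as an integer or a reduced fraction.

-9

1. [C1‖L1]  y_C1² + (11/2)y_C1 − 63/2 = 0  ⇒  y_C1 = -9 or 7/2
2. given y_C1 < -51/14: keep -9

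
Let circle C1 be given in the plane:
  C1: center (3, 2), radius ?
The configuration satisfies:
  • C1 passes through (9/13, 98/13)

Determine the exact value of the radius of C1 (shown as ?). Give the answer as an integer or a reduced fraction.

6

1. [C1∋P]  r_C1² − 36 = 0  ⇒  r_C1 = 6 (r>0 drops 1)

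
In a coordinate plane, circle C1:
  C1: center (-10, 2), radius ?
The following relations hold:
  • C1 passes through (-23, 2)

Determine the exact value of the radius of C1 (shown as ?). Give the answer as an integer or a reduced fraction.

1. [C1∋P]  r_C1² − 169 = 0  ⇒  r_C1 = 13 (r>0 drops 1)

13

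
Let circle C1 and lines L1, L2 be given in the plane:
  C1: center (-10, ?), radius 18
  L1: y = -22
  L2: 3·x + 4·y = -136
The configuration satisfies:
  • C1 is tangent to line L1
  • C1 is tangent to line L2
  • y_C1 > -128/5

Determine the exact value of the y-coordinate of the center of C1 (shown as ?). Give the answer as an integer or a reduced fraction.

-4

1. [C1‖L1]  y_C1² + 44y_C1 + 160 = 0  ⇒  y_C1 = -40 or -4
2. [C1‖L2]  y_C1² + 53y_C1 + 196 = 0  ⇒  y_C1 = -49 or -4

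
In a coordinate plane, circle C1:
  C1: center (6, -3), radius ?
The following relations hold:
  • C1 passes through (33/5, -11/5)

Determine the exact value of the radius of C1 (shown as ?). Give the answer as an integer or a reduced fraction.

1

1. [C1∋P]  r_C1² − 1 = 0  ⇒  r_C1 = 1 (r>0 drops 1)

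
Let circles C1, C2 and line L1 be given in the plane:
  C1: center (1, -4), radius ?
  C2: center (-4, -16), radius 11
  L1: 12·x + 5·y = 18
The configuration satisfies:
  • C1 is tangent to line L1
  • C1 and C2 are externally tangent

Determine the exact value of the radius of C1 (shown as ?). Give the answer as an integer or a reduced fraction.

1. [C1‖L1]  r_C1² − 4 = 0  ⇒  r_C1 = 2 (r>0 drops 1)
2. [ext C1·C2]  r_C1² + 22r_C1 − 48 = 0  ⇒  r_C1 = 2 (r>0 drops 1)

2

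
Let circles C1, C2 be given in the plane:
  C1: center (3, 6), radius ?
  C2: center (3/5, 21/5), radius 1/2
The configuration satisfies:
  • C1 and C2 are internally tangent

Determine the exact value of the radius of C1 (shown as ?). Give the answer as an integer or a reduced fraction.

7/2

1. [int C1,C2]  r_C1² − 1r_C1 − 35/4 = 0  ⇒  r_C1 = 7/2 (r>0 drops 1)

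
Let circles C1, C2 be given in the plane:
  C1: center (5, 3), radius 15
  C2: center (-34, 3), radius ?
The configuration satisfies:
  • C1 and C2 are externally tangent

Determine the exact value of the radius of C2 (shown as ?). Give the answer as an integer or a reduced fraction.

24

1. [ext C1·C2]  r_C2² + 30r_C2 − 1296 = 0  ⇒  r_C2 = 24 (r>0 drops 1)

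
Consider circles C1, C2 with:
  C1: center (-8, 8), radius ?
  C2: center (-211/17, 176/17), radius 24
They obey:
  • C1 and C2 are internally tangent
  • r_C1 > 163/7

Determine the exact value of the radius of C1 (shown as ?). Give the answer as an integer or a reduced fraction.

1. [int C1,C2]  r_C1² − 48r_C1 + 551 = 0  ⇒  r_C1 = 19 or 29
2. given r_C1 > 163/7: keep 29

29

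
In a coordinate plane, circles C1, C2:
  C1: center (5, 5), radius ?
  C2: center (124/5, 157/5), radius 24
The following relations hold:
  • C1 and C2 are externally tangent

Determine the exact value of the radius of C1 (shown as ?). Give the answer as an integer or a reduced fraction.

1. [ext C1·C2]  r_C1² + 48r_C1 − 513 = 0  ⇒  r_C1 = 9 (r>0 drops 1)

9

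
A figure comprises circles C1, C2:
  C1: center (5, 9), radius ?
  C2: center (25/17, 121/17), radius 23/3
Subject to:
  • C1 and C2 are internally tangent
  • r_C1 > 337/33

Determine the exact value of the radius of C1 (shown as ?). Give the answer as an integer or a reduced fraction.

1. [int C1,C2]  r_C1² − (46/3)r_C1 + 385/9 = 0  ⇒  r_C1 = 11/3 or 35/3
2. given r_C1 > 337/33: keep 35/3

35/3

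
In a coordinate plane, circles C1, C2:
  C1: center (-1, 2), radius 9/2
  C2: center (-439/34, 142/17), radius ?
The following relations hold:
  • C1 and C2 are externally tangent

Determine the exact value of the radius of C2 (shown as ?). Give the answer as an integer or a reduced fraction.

9

1. [ext C1·C2]  r_C2² + 9r_C2 − 162 = 0  ⇒  r_C2 = 9 (r>0 drops 1)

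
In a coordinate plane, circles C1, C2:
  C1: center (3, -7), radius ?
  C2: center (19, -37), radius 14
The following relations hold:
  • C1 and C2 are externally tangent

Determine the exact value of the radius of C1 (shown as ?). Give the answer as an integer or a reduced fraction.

1. [ext C1·C2]  r_C1² + 28r_C1 − 960 = 0  ⇒  r_C1 = 20 (r>0 drops 1)

20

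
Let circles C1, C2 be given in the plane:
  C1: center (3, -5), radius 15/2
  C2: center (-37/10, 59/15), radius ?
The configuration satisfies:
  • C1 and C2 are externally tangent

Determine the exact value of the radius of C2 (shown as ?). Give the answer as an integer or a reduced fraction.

1. [ext C1·C2]  r_C2² + 15r_C2 − 616/9 = 0  ⇒  r_C2 = 11/3 (r>0 drops 1)

11/3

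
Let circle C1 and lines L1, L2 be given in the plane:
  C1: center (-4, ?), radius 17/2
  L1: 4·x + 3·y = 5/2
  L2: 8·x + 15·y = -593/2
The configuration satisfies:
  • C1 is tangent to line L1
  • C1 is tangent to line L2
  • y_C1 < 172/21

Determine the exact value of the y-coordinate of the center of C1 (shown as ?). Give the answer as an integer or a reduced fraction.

-8

1. [C1‖L1]  y_C1² − (37/3)y_C1 − 488/3 = 0  ⇒  y_C1 = -8 or 61/3
2. [C1‖L2]  y_C1² + (529/15)y_C1 + 3272/15 = 0  ⇒  y_C1 = -409/15 or -8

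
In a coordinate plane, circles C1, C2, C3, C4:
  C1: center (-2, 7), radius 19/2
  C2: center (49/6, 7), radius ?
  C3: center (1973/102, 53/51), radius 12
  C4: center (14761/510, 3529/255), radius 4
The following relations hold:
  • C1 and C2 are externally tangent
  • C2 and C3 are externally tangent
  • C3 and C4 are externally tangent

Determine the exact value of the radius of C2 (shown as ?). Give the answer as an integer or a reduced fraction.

1. [ext C1·C2]  r_C2² + 19r_C2 − 118/9 = 0  ⇒  r_C2 = 2/3 (r>0 drops 1)
2. [ext C2·C3]  r_C2² + 24r_C2 − 148/9 = 0  ⇒  r_C2 = 2/3 (r>0 drops 1)

2/3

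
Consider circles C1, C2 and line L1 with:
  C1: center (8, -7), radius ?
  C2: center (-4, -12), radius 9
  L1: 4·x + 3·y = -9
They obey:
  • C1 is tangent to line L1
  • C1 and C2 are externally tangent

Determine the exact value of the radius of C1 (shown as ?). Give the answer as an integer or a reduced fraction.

1. [C1‖L1]  r_C1² − 16 = 0  ⇒  r_C1 = 4 (r>0 drops 1)
2. [ext C1·C2]  r_C1² + 18r_C1 − 88 = 0  ⇒  r_C1 = 4 (r>0 drops 1)

4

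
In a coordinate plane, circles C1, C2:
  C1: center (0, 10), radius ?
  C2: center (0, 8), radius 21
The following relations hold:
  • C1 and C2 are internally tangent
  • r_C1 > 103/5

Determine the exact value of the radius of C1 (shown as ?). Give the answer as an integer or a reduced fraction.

1. [int C1,C2]  r_C1² − 42r_C1 + 437 = 0  ⇒  r_C1 = 19 or 23
2. given r_C1 > 103/5: keep 23

23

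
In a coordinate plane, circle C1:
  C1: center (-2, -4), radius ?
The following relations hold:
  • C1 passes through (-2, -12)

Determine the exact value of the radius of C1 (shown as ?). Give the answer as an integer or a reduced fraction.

1. [C1∋P]  r_C1² − 64 = 0  ⇒  r_C1 = 8 (r>0 drops 1)

8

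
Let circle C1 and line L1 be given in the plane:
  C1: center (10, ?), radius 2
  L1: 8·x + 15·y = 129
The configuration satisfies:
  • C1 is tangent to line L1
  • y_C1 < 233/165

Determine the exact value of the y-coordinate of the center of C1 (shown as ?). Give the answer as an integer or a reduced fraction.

1. [C1‖L1]  y_C1² − (98/15)y_C1 + 83/15 = 0  ⇒  y_C1 = 1 or 83/15
2. given y_C1 < 233/165: keep 1

1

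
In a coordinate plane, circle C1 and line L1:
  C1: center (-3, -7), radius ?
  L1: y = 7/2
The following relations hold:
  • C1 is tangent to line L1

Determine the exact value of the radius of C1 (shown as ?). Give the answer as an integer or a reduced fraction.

21/2

1. [C1‖L1]  r_C1² − 441/4 = 0  ⇒  r_C1 = 21/2 (r>0 drops 1)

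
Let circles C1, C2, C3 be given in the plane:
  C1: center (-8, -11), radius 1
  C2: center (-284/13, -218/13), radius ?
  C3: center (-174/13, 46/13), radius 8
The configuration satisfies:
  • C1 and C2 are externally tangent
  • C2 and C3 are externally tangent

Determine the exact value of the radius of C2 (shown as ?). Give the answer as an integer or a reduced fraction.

14

1. [ext C1·C2]  r_C2² + 2r_C2 − 224 = 0  ⇒  r_C2 = 14 (r>0 drops 1)
2. [ext C2·C3]  r_C2² + 16r_C2 − 420 = 0  ⇒  r_C2 = 14 (r>0 drops 1)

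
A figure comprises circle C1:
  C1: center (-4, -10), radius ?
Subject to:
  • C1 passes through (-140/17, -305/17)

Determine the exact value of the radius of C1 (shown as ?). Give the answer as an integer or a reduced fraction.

9

1. [C1∋P]  r_C1² − 81 = 0  ⇒  r_C1 = 9 (r>0 drops 1)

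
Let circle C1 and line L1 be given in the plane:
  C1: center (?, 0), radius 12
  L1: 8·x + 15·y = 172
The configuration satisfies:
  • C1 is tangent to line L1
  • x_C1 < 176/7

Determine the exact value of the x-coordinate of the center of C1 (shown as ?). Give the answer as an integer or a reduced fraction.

1. [C1‖L1]  x_C1² − 43x_C1 − 188 = 0  ⇒  x_C1 = -4 or 47
2. given x_C1 < 176/7: keep -4

-4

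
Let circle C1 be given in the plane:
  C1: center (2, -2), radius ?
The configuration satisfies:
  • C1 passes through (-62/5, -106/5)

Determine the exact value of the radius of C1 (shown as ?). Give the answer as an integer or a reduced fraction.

1. [C1∋P]  r_C1² − 576 = 0  ⇒  r_C1 = 24 (r>0 drops 1)

24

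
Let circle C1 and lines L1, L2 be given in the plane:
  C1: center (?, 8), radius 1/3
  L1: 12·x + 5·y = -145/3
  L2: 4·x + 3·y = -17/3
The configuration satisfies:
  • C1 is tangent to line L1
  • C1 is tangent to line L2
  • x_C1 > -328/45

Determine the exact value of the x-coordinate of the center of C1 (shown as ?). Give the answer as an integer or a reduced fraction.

1. [C1‖L1]  x_C1² + (265/18)x_C1 + 973/18 = 0  ⇒  x_C1 = -139/18 or -7
2. [C1‖L2]  x_C1² + (89/6)x_C1 + 329/6 = 0  ⇒  x_C1 = -47/6 or -7

-7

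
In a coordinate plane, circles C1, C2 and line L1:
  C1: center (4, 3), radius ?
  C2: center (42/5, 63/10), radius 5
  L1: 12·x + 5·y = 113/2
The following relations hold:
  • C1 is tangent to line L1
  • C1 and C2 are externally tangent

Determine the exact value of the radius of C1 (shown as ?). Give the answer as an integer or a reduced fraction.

1. [C1‖L1]  r_C1² − 1/4 = 0  ⇒  r_C1 = 1/2 (r>0 drops 1)
2. [ext C1·C2]  r_C1² + 10r_C1 − 21/4 = 0  ⇒  r_C1 = 1/2 (r>0 drops 1)

1/2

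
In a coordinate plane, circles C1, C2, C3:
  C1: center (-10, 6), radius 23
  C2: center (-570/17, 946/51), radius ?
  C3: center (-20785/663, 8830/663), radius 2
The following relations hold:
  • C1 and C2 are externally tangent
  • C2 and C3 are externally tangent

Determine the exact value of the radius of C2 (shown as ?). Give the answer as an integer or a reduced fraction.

11/3

1. [ext C1·C2]  r_C2² + 46r_C2 − 1639/9 = 0  ⇒  r_C2 = 11/3 (r>0 drops 1)
2. [ext C2·C3]  r_C2² + 4r_C2 − 253/9 = 0  ⇒  r_C2 = 11/3 (r>0 drops 1)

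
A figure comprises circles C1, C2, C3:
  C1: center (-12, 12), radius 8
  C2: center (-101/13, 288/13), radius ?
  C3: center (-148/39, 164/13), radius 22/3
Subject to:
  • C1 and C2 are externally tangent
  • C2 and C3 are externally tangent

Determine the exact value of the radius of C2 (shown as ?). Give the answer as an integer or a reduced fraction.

1. [ext C1·C2]  r_C2² + 16r_C2 − 57 = 0  ⇒  r_C2 = 3 (r>0 drops 1)
2. [ext C2·C3]  r_C2² + (44/3)r_C2 − 53 = 0  ⇒  r_C2 = 3 (r>0 drops 1)

3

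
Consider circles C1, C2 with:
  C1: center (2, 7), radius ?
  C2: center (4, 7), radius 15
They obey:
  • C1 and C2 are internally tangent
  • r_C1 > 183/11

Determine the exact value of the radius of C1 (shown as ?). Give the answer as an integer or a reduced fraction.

1. [int C1,C2]  r_C1² − 30r_C1 + 221 = 0  ⇒  r_C1 = 13 or 17
2. given r_C1 > 183/11: keep 17

17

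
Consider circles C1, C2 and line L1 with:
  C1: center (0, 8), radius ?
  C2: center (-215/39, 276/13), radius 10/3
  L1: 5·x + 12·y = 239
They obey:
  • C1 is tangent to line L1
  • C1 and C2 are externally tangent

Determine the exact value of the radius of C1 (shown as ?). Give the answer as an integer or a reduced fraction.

11

1. [C1‖L1]  r_C1² − 121 = 0  ⇒  r_C1 = 11 (r>0 drops 1)
2. [ext C1·C2]  r_C1² + (20/3)r_C1 − 583/3 = 0  ⇒  r_C1 = 11 (r>0 drops 1)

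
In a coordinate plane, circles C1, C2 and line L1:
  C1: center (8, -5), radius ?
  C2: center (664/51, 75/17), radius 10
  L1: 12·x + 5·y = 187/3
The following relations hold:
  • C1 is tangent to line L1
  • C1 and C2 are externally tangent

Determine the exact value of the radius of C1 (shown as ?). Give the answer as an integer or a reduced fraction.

2/3

1. [C1‖L1]  r_C1² − 4/9 = 0  ⇒  r_C1 = 2/3 (r>0 drops 1)
2. [ext C1·C2]  r_C1² + 20r_C1 − 124/9 = 0  ⇒  r_C1 = 2/3 (r>0 drops 1)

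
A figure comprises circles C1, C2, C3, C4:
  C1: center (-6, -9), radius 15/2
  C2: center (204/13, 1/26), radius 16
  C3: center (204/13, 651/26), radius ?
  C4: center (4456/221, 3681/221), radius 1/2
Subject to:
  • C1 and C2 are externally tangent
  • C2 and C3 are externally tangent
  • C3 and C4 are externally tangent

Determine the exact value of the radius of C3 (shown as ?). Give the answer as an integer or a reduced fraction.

9

1. [ext C2·C3]  r_C3² + 32r_C3 − 369 = 0  ⇒  r_C3 = 9 (r>0 drops 1)
2. [ext C3·C4]  r_C3² + 1r_C3 − 90 = 0  ⇒  r_C3 = 9 (r>0 drops 1)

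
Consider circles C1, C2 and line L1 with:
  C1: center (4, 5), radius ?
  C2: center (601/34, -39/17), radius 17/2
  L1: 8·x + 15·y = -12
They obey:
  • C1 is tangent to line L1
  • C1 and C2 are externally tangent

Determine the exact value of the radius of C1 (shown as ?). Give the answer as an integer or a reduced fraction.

7

1. [C1‖L1]  r_C1² − 49 = 0  ⇒  r_C1 = 7 (r>0 drops 1)
2. [ext C1·C2]  r_C1² + 17r_C1 − 168 = 0  ⇒  r_C1 = 7 (r>0 drops 1)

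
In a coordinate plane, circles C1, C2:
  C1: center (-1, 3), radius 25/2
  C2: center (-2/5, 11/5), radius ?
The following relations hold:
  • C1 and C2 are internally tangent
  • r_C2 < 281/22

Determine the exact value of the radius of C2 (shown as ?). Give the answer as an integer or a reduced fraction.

23/2

1. [int C1,C2]  r_C2² − 25r_C2 + 621/4 = 0  ⇒  r_C2 = 23/2 or 27/2
2. given r_C2 < 281/22: keep 23/2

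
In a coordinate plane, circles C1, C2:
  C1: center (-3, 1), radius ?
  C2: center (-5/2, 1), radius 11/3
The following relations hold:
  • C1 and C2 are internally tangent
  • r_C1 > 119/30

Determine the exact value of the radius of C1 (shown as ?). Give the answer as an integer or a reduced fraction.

25/6

1. [int C1,C2]  r_C1² − (22/3)r_C1 + 475/36 = 0  ⇒  r_C1 = 19/6 or 25/6
2. given r_C1 > 119/30: keep 25/6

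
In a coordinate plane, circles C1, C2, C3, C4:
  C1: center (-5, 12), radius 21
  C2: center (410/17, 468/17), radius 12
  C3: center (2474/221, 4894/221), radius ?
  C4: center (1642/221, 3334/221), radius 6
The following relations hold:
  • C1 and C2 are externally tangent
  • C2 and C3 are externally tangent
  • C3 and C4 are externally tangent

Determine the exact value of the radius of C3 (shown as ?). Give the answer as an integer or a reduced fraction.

1. [ext C2·C3]  r_C3² + 24r_C3 − 52 = 0  ⇒  r_C3 = 2 (r>0 drops 1)
2. [ext C3·C4]  r_C3² + 12r_C3 − 28 = 0  ⇒  r_C3 = 2 (r>0 drops 1)

2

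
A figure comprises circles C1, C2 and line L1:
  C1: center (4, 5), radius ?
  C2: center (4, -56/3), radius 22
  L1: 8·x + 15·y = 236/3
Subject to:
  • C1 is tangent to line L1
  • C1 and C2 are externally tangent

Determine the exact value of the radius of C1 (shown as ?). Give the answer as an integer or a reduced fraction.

5/3

1. [C1‖L1]  r_C1² − 25/9 = 0  ⇒  r_C1 = 5/3 (r>0 drops 1)
2. [ext C1·C2]  r_C1² + 44r_C1 − 685/9 = 0  ⇒  r_C1 = 5/3 (r>0 drops 1)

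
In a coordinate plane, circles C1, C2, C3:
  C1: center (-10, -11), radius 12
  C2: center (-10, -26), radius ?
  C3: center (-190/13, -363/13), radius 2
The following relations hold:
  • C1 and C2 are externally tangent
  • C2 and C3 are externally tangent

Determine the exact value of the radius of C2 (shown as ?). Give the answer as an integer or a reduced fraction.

3

1. [ext C1·C2]  r_C2² + 24r_C2 − 81 = 0  ⇒  r_C2 = 3 (r>0 drops 1)
2. [ext C2·C3]  r_C2² + 4r_C2 − 21 = 0  ⇒  r_C2 = 3 (r>0 drops 1)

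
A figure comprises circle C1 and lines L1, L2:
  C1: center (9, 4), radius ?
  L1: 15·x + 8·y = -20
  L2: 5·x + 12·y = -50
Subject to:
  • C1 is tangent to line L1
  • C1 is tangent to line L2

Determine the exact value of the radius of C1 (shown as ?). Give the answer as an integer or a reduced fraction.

1. [C1‖L1]  r_C1² − 121 = 0  ⇒  r_C1 = 11 (r>0 drops 1)
2. [C1‖L2]  r_C1² − 121 = 0  ⇒  r_C1 = 11 (r>0 drops 1)

11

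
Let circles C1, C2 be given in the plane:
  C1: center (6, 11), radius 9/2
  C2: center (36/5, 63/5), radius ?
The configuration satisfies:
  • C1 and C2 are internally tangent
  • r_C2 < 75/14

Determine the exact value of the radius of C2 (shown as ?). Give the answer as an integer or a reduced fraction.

5/2

1. [int C1,C2]  r_C2² − 9r_C2 + 65/4 = 0  ⇒  r_C2 = 5/2 or 13/2
2. given r_C2 < 75/14: keep 5/2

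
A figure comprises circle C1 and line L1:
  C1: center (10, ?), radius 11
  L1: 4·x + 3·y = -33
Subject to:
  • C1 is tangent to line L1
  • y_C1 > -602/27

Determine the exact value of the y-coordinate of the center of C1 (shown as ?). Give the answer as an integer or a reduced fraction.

1. [C1‖L1]  y_C1² + (146/3)y_C1 + 256 = 0  ⇒  y_C1 = -128/3 or -6
2. given y_C1 > -602/27: keep -6

-6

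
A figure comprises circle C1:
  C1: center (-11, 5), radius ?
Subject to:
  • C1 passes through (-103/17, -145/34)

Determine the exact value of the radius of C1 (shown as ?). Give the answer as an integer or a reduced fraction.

21/2

1. [C1∋P]  r_C1² − 441/4 = 0  ⇒  r_C1 = 21/2 (r>0 drops 1)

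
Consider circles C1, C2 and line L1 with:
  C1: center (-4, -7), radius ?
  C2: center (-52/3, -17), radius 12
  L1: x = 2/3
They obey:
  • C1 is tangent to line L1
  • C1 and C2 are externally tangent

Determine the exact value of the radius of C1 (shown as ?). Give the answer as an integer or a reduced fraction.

1. [C1‖L1]  r_C1² − 196/9 = 0  ⇒  r_C1 = 14/3 (r>0 drops 1)
2. [ext C1·C2]  r_C1² + 24r_C1 − 1204/9 = 0  ⇒  r_C1 = 14/3 (r>0 drops 1)

14/3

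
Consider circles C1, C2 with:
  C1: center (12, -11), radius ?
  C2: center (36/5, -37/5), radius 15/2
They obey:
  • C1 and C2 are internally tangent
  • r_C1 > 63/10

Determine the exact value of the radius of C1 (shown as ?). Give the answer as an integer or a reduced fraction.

27/2

1. [int C1,C2]  r_C1² − 15r_C1 + 81/4 = 0  ⇒  r_C1 = 3/2 or 27/2
2. given r_C1 > 63/10: keep 27/2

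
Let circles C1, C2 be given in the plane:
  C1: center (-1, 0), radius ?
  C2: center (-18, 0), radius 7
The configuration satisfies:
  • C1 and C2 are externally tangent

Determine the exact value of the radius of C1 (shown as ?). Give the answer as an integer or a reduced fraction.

10

1. [ext C1·C2]  r_C1² + 14r_C1 − 240 = 0  ⇒  r_C1 = 10 (r>0 drops 1)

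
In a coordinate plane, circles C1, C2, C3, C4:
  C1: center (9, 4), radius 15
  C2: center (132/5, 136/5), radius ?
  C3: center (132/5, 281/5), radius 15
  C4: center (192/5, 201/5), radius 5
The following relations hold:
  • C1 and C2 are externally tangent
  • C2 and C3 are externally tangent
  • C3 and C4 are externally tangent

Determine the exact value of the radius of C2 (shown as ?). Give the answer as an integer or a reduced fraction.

14

1. [ext C1·C2]  r_C2² + 30r_C2 − 616 = 0  ⇒  r_C2 = 14 (r>0 drops 1)
2. [ext C2·C3]  r_C2² + 30r_C2 − 616 = 0  ⇒  r_C2 = 14 (r>0 drops 1)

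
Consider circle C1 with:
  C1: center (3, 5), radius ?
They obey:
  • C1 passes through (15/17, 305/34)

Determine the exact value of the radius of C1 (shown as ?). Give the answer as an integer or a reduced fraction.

1. [C1∋P]  r_C1² − 81/4 = 0  ⇒  r_C1 = 9/2 (r>0 drops 1)

9/2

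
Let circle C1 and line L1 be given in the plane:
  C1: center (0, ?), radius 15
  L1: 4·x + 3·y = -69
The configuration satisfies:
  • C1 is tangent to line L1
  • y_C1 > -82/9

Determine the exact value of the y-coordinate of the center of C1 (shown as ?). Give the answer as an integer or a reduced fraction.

1. [C1‖L1]  y_C1² + 46y_C1 − 96 = 0  ⇒  y_C1 = -48 or 2
2. given y_C1 > -82/9: keep 2

2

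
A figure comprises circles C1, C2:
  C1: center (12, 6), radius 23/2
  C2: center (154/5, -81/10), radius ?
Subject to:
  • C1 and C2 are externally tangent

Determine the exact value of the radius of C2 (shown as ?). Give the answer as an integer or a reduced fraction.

1. [ext C1·C2]  r_C2² + 23r_C2 − 420 = 0  ⇒  r_C2 = 12 (r>0 drops 1)

12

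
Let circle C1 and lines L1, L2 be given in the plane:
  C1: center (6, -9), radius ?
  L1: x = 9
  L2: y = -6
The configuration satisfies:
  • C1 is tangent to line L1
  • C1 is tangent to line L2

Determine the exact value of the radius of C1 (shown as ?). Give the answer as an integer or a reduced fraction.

1. [C1‖L1]  r_C1² − 9 = 0  ⇒  r_C1 = 3 (r>0 drops 1)
2. [C1‖L2]  r_C1² − 9 = 0  ⇒  r_C1 = 3 (r>0 drops 1)

3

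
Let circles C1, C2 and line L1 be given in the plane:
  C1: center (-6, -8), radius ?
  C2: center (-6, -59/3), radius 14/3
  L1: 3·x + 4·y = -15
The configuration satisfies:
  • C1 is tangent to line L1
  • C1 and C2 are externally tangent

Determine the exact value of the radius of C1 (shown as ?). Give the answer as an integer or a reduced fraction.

1. [C1‖L1]  r_C1² − 49 = 0  ⇒  r_C1 = 7 (r>0 drops 1)
2. [ext C1·C2]  r_C1² + (28/3)r_C1 − 343/3 = 0  ⇒  r_C1 = 7 (r>0 drops 1)

7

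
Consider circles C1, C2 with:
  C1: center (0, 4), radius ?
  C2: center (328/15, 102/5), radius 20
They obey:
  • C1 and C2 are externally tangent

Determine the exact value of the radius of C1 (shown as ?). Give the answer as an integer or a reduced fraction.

1. [ext C1·C2]  r_C1² + 40r_C1 − 3124/9 = 0  ⇒  r_C1 = 22/3 (r>0 drops 1)

22/3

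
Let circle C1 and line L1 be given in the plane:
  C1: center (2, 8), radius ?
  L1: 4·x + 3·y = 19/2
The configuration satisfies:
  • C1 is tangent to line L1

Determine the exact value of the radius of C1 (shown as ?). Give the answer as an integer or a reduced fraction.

1. [C1‖L1]  r_C1² − 81/4 = 0  ⇒  r_C1 = 9/2 (r>0 drops 1)

9/2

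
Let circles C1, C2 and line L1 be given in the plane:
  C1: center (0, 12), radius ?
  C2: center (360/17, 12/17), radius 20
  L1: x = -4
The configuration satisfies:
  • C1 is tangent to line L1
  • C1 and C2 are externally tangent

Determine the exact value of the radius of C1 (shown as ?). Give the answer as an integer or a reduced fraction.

1. [C1‖L1]  r_C1² − 16 = 0  ⇒  r_C1 = 4 (r>0 drops 1)
2. [ext C1·C2]  r_C1² + 40r_C1 − 176 = 0  ⇒  r_C1 = 4 (r>0 drops 1)

4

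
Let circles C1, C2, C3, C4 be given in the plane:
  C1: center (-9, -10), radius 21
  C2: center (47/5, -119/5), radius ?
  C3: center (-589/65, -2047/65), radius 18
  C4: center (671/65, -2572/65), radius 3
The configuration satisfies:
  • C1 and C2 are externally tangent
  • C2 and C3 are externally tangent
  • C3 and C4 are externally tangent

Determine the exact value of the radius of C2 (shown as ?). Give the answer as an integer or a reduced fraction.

1. [ext C1·C2]  r_C2² + 42r_C2 − 88 = 0  ⇒  r_C2 = 2 (r>0 drops 1)
2. [ext C2·C3]  r_C2² + 36r_C2 − 76 = 0  ⇒  r_C2 = 2 (r>0 drops 1)

2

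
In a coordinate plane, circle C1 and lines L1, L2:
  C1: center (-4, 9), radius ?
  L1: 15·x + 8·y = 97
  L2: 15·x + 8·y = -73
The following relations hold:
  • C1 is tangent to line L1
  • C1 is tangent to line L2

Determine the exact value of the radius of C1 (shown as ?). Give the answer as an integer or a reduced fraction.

5

1. [C1‖L1]  r_C1² − 25 = 0  ⇒  r_C1 = 5 (r>0 drops 1)
2. [C1‖L2]  r_C1² − 25 = 0  ⇒  r_C1 = 5 (r>0 drops 1)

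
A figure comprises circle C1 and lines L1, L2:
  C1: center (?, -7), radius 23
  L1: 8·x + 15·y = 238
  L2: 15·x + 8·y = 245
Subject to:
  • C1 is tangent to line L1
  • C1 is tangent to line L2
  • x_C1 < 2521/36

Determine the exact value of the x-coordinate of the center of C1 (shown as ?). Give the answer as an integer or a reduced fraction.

-6

1. [C1‖L1]  x_C1² − (343/4)x_C1 − 1101/2 = 0  ⇒  x_C1 = -6 or 367/4
2. [C1‖L2]  x_C1² − (602/15)x_C1 − 1384/5 = 0  ⇒  x_C1 = -6 or 692/15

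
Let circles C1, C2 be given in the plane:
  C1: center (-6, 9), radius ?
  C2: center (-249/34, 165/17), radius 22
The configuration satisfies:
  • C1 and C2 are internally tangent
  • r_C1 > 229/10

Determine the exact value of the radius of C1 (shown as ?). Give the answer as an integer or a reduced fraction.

1. [int C1,C2]  r_C1² − 44r_C1 + 1927/4 = 0  ⇒  r_C1 = 41/2 or 47/2
2. given r_C1 > 229/10: keep 47/2

47/2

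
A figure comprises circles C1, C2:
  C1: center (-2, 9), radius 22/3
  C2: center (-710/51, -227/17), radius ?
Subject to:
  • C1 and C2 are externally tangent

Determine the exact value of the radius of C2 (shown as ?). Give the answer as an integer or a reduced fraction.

1. [ext C1·C2]  r_C2² + (44/3)r_C2 − 588 = 0  ⇒  r_C2 = 18 (r>0 drops 1)

18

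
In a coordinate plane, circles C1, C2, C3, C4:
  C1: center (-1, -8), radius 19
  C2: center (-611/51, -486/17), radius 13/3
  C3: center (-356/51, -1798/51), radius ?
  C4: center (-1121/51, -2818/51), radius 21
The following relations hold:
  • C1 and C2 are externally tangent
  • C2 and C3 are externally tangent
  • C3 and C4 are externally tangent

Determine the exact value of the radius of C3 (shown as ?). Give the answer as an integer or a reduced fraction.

4

1. [ext C2·C3]  r_C3² + (26/3)r_C3 − 152/3 = 0  ⇒  r_C3 = 4 (r>0 drops 1)
2. [ext C3·C4]  r_C3² + 42r_C3 − 184 = 0  ⇒  r_C3 = 4 (r>0 drops 1)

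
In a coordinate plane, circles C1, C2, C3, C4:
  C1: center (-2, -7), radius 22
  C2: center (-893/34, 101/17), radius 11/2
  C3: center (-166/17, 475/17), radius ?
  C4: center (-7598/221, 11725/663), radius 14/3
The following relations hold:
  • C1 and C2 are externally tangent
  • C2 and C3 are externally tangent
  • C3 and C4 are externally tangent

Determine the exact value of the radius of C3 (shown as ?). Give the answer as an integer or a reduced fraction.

22

1. [ext C2·C3]  r_C3² + 11r_C3 − 726 = 0  ⇒  r_C3 = 22 (r>0 drops 1)
2. [ext C3·C4]  r_C3² + (28/3)r_C3 − 2068/3 = 0  ⇒  r_C3 = 22 (r>0 drops 1)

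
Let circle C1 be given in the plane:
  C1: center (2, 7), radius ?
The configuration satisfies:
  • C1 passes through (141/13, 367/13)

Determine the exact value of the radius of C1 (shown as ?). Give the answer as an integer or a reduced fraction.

23

1. [C1∋P]  r_C1² − 529 = 0  ⇒  r_C1 = 23 (r>0 drops 1)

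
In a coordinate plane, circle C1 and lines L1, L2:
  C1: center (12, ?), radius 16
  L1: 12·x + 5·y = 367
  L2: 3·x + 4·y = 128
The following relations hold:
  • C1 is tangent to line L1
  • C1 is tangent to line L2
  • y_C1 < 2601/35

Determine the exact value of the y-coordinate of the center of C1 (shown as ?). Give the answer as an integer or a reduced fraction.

3

1. [C1‖L1]  y_C1² − (446/5)y_C1 + 1293/5 = 0  ⇒  y_C1 = 3 or 431/5
2. [C1‖L2]  y_C1² − 46y_C1 + 129 = 0  ⇒  y_C1 = 3 or 43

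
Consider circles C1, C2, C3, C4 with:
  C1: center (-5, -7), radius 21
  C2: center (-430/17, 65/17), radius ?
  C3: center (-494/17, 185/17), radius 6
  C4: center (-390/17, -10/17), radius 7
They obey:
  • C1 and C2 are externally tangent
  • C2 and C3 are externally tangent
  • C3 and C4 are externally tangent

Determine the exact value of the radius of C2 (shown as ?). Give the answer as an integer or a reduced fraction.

2

1. [ext C1·C2]  r_C2² + 42r_C2 − 88 = 0  ⇒  r_C2 = 2 (r>0 drops 1)
2. [ext C2·C3]  r_C2² + 12r_C2 − 28 = 0  ⇒  r_C2 = 2 (r>0 drops 1)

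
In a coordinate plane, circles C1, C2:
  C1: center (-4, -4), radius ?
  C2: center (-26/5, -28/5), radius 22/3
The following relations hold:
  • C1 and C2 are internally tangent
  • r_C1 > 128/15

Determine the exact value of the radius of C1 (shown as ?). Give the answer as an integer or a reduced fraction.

28/3

1. [int C1,C2]  r_C1² − (44/3)r_C1 + 448/9 = 0  ⇒  r_C1 = 16/3 or 28/3
2. given r_C1 > 128/15: keep 28/3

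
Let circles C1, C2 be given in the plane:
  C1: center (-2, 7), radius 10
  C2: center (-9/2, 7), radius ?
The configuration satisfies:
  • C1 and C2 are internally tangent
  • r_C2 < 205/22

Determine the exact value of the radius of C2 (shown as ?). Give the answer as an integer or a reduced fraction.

15/2

1. [int C1,C2]  r_C2² − 20r_C2 + 375/4 = 0  ⇒  r_C2 = 15/2 or 25/2
2. given r_C2 < 205/22: keep 15/2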